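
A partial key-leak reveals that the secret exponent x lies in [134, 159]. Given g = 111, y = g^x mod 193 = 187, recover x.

134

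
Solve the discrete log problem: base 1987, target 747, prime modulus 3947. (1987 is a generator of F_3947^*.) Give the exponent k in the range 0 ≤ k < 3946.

2574

Baby-step giant-step with m = ceil(sqrt(3946)) = 63.
Baby table (1987^j mod 3947 for j=0..62):
  0:1  1:1987  2:1169  3:1967  4:899  5:2269  6:1029  7:77
  8:3013  9:3179  10:1473  11:2124  12:1045  13:293  14:1982  15:3075
  16:69  17:2905  18:1721  19:1525  20:2826  21:2628  22:3902  23:1366
  24:2653  25:2266  26:2962  27:517  28:1059  29:482  30:2560  31:2984
  32:814  33:3095  34:339  35:2603  36:1591  37:3717  38:842  39:3473
  40:1495  41:2421  42:3081  43:150  44:2025  45:1682  46:2972  47:652
  48:908  49:417  50:3656  51:1992  52:3210  53:3865  54:2840  55:2817
  56:533  57:1275  58:3398  59:2456  60:1580  61:1595  62:3771
Giant step factor: 1987^(-63) ≡ 2530 (mod 3947).
Scan 747·2530^i mod 3947 for i = 0, 1, …:
  i=0: 747   i=1: 3244   i=2: 1507   i=3: 3855
  i=4: 113   i=5: 1706   i=6: 2109   i=7: 3373
  i=8: 276   i=9: 3608     …   i=39: 1530
  i=40: 2840
Match at i=40, j=54: k = 40·63 + 54 = 2574.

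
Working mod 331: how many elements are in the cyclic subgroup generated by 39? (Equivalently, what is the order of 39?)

165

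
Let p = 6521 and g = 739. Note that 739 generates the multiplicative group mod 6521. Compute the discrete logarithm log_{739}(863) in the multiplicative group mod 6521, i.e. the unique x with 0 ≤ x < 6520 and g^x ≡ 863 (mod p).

1251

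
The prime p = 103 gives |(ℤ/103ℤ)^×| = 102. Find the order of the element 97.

The order of 97 must divide p − 1 = 102 = 2 · 3 · 17.
Divisors: 1, 2, 3, 6, 17, 34, 51, 102.
Check each in increasing order: 97^1 ≡ 97;  97^2 ≡ 36;  97^3 ≡ 93;  97^6 ≡ 100;  97^17 ≡ 56;  97^34 ≡ 46;  97^51 ≡ 1.
Smallest exponent giving 1 is 51.

51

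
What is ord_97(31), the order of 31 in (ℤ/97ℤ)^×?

48

The order of 31 must divide p − 1 = 96 = 2^5 · 3.
Divisors: 1, 2, 3, 4, 6, 8, 12, 16, 24, 32, 48, 96.
Check each in increasing order: 31^1 ≡ 31;  31^2 ≡ 88;  31^3 ≡ 12;  31^4 ≡ 81;  31^6 ≡ 47;  31^8 ≡ 62;  31^12 ≡ 75;  31^16 ≡ 61;  31^24 ≡ 96;  31^32 ≡ 35;  31^48 ≡ 1.
Smallest exponent giving 1 is 48.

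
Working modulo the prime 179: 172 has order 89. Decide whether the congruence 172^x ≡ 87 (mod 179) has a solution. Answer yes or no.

yes

87 ∈ ⟨172⟩ iff 87^89 ≡ 1 (mod 179), since |⟨172⟩| = 89.
87^89 mod 179 = 1.
Since 1 = 1, 87 lies in the subgroup.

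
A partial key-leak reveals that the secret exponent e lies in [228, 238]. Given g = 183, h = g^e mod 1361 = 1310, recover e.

Compute 183^228 mod 1361 = 1356, then multiply by 183 repeatedly:
  183^228=1356  183^229=446  183^230=1319  183^231=480  183^232=736
  183^233=1310
Found 1310 at exponent 233.

233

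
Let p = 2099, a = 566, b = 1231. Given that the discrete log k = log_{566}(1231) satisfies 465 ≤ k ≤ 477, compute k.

471

Compute 566^465 mod 2099 = 1854, then multiply by 566 repeatedly:
  566^465=1854  566^466=1963  566^467=687  566^468=527  566^469=224
  566^470=844  566^471=1231
Found 1231 at exponent 471.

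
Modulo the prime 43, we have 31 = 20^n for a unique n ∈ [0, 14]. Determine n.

10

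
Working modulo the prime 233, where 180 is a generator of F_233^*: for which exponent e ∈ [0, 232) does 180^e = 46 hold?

64

Baby-step giant-step with m = ceil(sqrt(232)) = 16.
Baby table (180^j mod 233 for j=0..15):
  0:1  1:180  2:13  3:10  4:169  5:130  6:100  7:59
  8:135  9:68  10:124  11:185  12:214  13:75  14:219  15:43
Giant step factor: 180^(-16) ≡ 32 (mod 233).
Scan 46·32^i mod 233 for i = 0, 1, …:
  i=0: 46   i=1: 74   i=2: 38   i=3: 51
  i=4: 1
Match at i=4, j=0: e = 4·16 + 0 = 64.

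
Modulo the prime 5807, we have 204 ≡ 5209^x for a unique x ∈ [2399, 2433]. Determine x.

2405

Compute 5209^2399 mod 5807 = 5490, then multiply by 5209 repeatedly:
  5209^2399=5490  5209^2400=3742  5209^2401=3786  5209^2402=702  5209^2403=4115
  5209^2404=1398  5209^2405=204
Found 204 at exponent 2405.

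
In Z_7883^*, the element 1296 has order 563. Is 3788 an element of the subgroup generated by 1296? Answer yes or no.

yes

3788 ∈ ⟨1296⟩ iff 3788^563 ≡ 1 (mod 7883), since |⟨1296⟩| = 563.
3788^563 mod 7883 = 1.
Since 1 = 1, 3788 lies in the subgroup.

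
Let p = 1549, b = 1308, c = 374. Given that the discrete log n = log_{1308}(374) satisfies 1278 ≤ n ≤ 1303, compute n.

Compute 1308^1278 mod 1549 = 5, then multiply by 1308 repeatedly:
  1308^1278=5  1308^1279=344  1308^1280=742  1308^1281=862  1308^1282=1373
  1308^1283=593  1308^1284=1144  1308^1285=18  1308^1286=309  1308^1287=1432
  1308^1288=315  1308^1289=1535  1308^1290=276  1308^1291=91  1308^1292=1304
  1308^1293=183  1308^1294=818  1308^1295=1134  1308^1296=879  1308^1297=374
Found 374 at exponent 1297.

1297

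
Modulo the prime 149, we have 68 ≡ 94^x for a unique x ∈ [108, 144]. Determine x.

134

Compute 94^108 mod 149 = 102, then multiply by 94 repeatedly:
  94^108=102  94^109=52  94^110=120  94^111=105  94^112=36
  94^113=106  94^114=130  94^115=2  94^116=39  94^117=90
  94^118=116  94^119=27  94^120=5  94^121=23  94^122=76
  94^123=141  94^124=142  94^125=87  94^126=132  94^127=41
  94^128=129  94^129=57  94^130=143  94^131=32  94^132=28
  94^133=99  94^134=68
Found 68 at exponent 134.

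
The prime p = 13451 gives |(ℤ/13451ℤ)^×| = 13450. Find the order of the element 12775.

13450

The order of 12775 must divide p − 1 = 13450 = 2 · 5^2 · 269.
Divisors: 1, 2, 5, 10, 25, 50, 269, 538, 1345, 2690, 6725, 13450.
Check each in increasing order: 12775^1 ≡ 12775;  12775^2 ≡ 13093;  12775^5 ≡ 12478;  12775^10 ≡ 5159;  12775^25 ≡ 3847;  12775^50 ≡ 3309;  12775^269 ≡ 7153;  12775^538 ≡ 11256;  12775^1345 ≡ 1136;  12775^2690 ≡ 12651;  12775^6725 ≡ 13450;  12775^13450 ≡ 1.
Smallest exponent giving 1 is 13450.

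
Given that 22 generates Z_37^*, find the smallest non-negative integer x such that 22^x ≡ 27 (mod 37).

Successive powers of 22 modulo 37:
  22^0=1  22^1=22  22^2=3  22^3=29  22^4=9  22^5=13
  22^6=27
So 22^6 ≡ 27 (mod 37), giving x = 6.

6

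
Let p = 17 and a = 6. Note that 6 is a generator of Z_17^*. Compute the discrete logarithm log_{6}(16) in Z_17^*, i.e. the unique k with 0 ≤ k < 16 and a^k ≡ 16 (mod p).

Successive powers of 6 modulo 17:
  6^0=1  6^1=6  6^2=2  6^3=12  6^4=4  6^5=7
  6^6=8  6^7=14  6^8=16
So 6^8 ≡ 16 (mod 17), giving k = 8.

8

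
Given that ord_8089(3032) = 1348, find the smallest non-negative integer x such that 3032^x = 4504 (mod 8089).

1341

Baby-step giant-step with m = ceil(sqrt(1348)) = 37.
Baby table (3032^j mod 8089 for j=0..36):
  0:1  1:3032  2:3920  3:2699  4:5389  5:7757  6:4501  7:889
  8:1811  9:6610  10:5067  11:2133  12:4145  13:5423  14:5688  15:268
  16:3676  17:7079  18:3411  19:4410  20:3  21:1007  22:3671  23:8
  24:8078  25:7093  26:5414  27:2667  28:5433  29:3652  30:7112  31:6399
  32:4346  33:91  34:886  35:804  36:2939
Giant step factor: 3032^(-37) ≡ 3895 (mod 8089).
Scan 4504·3895^i mod 8089 for i = 0, 1, …:
  i=0: 4504   i=1: 6128   i=2: 6010   i=3: 7473
  i=4: 3113   i=5: 7813   i=6: 817   i=7: 3238
  i=8: 1259   i=9: 1871     …   i=35: 64
  i=36: 6610
Match at i=36, j=9: x = 36·37 + 9 = 1341.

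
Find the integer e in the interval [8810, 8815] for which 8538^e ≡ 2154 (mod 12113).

8815

Compute 8538^8810 mod 12113 = 9374, then multiply by 8538 repeatedly:
  8538^8810=9374  8538^8811=4621  8538^8812=2057  8538^8813=10929  8538^8814=5363
  8538^8815=2154
Found 2154 at exponent 8815.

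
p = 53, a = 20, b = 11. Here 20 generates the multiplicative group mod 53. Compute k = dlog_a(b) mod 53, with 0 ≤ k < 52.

50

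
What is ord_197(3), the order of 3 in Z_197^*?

196

The order of 3 must divide p − 1 = 196 = 2^2 · 7^2.
Divisors: 1, 2, 4, 7, 14, 28, 49, 98, 196.
Check each in increasing order: 3^1 ≡ 3;  3^2 ≡ 9;  3^4 ≡ 81;  3^7 ≡ 20;  3^14 ≡ 6;  3^28 ≡ 36;  3^49 ≡ 183;  3^98 ≡ 196;  3^196 ≡ 1.
Smallest exponent giving 1 is 196.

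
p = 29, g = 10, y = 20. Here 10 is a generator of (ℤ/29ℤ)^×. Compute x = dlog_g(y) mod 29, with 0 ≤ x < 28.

Successive powers of 10 modulo 29:
  10^0=1  10^1=10  10^2=13  10^3=14  10^4=24  10^5=8
  10^6=22  10^7=17  10^8=25  10^9=18  10^10=6  10^11=2
  10^12=20
So 10^12 ≡ 20 (mod 29), giving x = 12.

12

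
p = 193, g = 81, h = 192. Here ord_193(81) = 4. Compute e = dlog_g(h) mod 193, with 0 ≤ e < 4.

Successive powers of 81 modulo 193:
  81^0=1  81^1=81  81^2=192
So 81^2 ≡ 192 (mod 193), giving e = 2.

2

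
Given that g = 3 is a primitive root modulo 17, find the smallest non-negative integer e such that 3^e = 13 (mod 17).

Successive powers of 3 modulo 17:
  3^0=1  3^1=3  3^2=9  3^3=10  3^4=13
So 3^4 ≡ 13 (mod 17), giving e = 4.

4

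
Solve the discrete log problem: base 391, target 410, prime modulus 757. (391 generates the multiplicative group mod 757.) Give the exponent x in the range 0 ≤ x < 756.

435

Baby-step giant-step with m = ceil(sqrt(756)) = 28.
Baby table (391^j mod 757 for j=0..27):
  0:1  1:391  2:724  3:723  4:332  5:365  6:399  7:67
  8:459  9:60  10:750  11:291  12:231  13:238  14:704  15:473
  16:235  17:288  18:572  19:337  20:49  21:234  22:654  23:605
  24:371  25:474  26:626  27:255
Giant step factor: 391^(-28) ≡ 159 (mod 757).
Scan 410·159^i mod 757 for i = 0, 1, …:
  i=0: 410   i=1: 88   i=2: 366   i=3: 662
  i=4: 35   i=5: 266   i=6: 659   i=7: 315
  i=8: 123   i=9: 632     …   i=14: 122
  i=15: 473
Match at i=15, j=15: x = 15·28 + 15 = 435.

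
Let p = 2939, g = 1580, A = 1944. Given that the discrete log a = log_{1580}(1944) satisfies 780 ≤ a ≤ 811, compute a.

807

Compute 1580^780 mod 2939 = 803, then multiply by 1580 repeatedly:
  1580^780=803  1580^781=2031  1580^782=2531  1580^783=1940  1580^784=2762
  1580^785=2484  1580^786=1155  1580^787=2720  1580^788=782  1580^789=1180
  1580^790=1074  1580^791=1117  1580^792=1460  1580^793=2624  1580^794=1930
  1580^795=1657  1580^796=2350  1580^797=1043  1580^798=2100  1580^799=2808
  1580^800=1689  1580^801=8  1580^802=884  1580^803=695  1580^804=1853
  1580^805=496  1580^806=1906  1580^807=1944
Found 1944 at exponent 807.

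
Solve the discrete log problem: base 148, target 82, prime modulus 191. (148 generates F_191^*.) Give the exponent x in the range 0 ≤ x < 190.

133

Baby-step giant-step with m = ceil(sqrt(190)) = 14.
Baby table (148^j mod 191 for j=0..13):
  0:1  1:148  2:130  3:140  4:92  5:55  6:118  7:83
  8:60  9:94  10:160  11:187  12:172  13:53
Giant step factor: 148^(-14) ≡ 147 (mod 191).
Scan 82·147^i mod 191 for i = 0, 1, …:
  i=0: 82   i=1: 21   i=2: 31   i=3: 164
  i=4: 42   i=5: 62   i=6: 137   i=7: 84
  i=8: 124   i=9: 83
Match at i=9, j=7: x = 9·14 + 7 = 133.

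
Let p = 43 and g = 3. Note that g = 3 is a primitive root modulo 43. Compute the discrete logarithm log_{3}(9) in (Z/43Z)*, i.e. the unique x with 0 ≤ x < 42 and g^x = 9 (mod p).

2

Successive powers of 3 modulo 43:
  3^0=1  3^1=3  3^2=9
So 3^2 ≡ 9 (mod 43), giving x = 2.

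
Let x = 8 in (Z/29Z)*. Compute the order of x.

28

The order of 8 must divide p − 1 = 28 = 2^2 · 7.
Divisors: 1, 2, 4, 7, 14, 28.
Check each in increasing order: 8^1 ≡ 8;  8^2 ≡ 6;  8^4 ≡ 7;  8^7 ≡ 17;  8^14 ≡ 28;  8^28 ≡ 1.
Smallest exponent giving 1 is 28.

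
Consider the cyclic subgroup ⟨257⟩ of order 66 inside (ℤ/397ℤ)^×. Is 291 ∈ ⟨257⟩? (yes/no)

yes

291 ∈ ⟨257⟩ iff 291^66 ≡ 1 (mod 397), since |⟨257⟩| = 66.
291^66 mod 397 = 1.
Since 1 = 1, 291 lies in the subgroup.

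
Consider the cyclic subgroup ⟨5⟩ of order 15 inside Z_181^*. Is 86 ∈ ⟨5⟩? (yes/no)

no

86 ∈ ⟨5⟩ iff 86^15 ≡ 1 (mod 181), since |⟨5⟩| = 15.
86^15 mod 181 = 19.
Since 19 ≠ 1, 86 does not lie in the subgroup.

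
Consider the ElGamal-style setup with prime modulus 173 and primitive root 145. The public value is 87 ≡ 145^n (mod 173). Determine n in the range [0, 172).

125

Baby-step giant-step with m = ceil(sqrt(172)) = 14.
Baby table (145^j mod 173 for j=0..13):
  0:1  1:145  2:92  3:19  4:160  5:18  6:15  7:99
  8:169  9:112  10:151  11:97  12:52  13:101
Giant step factor: 145^(-14) ≡ 49 (mod 173).
Scan 87·49^i mod 173 for i = 0, 1, …:
  i=0: 87   i=1: 111   i=2: 76   i=3: 91
  i=4: 134   i=5: 165   i=6: 127   i=7: 168
  i=8: 101
Match at i=8, j=13: n = 8·14 + 13 = 125.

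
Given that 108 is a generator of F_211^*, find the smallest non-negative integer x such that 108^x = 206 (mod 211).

207

Baby-step giant-step with m = ceil(sqrt(210)) = 15.
Baby table (108^j mod 211 for j=0..14):
  0:1  1:108  2:59  3:42  4:105  5:157  6:76  7:190
  8:53  9:27  10:173  11:116  12:79  13:92  14:19
Giant step factor: 108^(-15) ≡ 40 (mod 211).
Scan 206·40^i mod 211 for i = 0, 1, …:
  i=0: 206   i=1: 11   i=2: 18   i=3: 87
  i=4: 104   i=5: 151   i=6: 132   i=7: 5
  i=8: 200   i=9: 193   i=10: 124   i=11: 107
  i=12: 60   i=13: 79
Match at i=13, j=12: x = 13·15 + 12 = 207.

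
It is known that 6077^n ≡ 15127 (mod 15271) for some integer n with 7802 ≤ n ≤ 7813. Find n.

Compute 6077^7802 mod 15271 = 10391, then multiply by 6077 repeatedly:
  6077^7802=10391  6077^7803=522  6077^7804=11097  6077^7805=15004  6077^7806=11438
  6077^7807=10405  6077^7808=9245  6077^7809=15127
Found 15127 at exponent 7809.

7809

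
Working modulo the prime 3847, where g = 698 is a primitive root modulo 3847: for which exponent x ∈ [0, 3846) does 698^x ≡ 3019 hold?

1012

Baby-step giant-step with m = ceil(sqrt(3846)) = 63.
Baby table (698^j mod 3847 for j=0..62):
  0:1  1:698  2:2482  3:1286  4:1277  5:2689  6:3433  7:3400
  8:3448  9:2329  10:2208  11:2384  12:2128  13:402  14:3612  15:1391
  16:1474  17:1703  18:3818  19:2840  20:1115  21:1176  22:1437  23:2806
  24:465  25:1422  26:30  27:1705  28:1367  29:110  30:3687  31:3730
  32:2968  33:1978  34:3418  35:624  36:841  37:2274  38:2288  39:519
  40:644  41:3260  42:1903  43:1079  44:2977  45:566  46:2674  47:657
  48:793  49:3393  50:2409  51:343  52:900  53:1139  54:2540  55:3300
  56:2894  57:337  58:559  59:1635  60:2518  61:3332  62:2148
Giant step factor: 698^(-63) ≡ 1916 (mod 3847).
Scan 3019·1916^i mod 3847 for i = 0, 1, …:
  i=0: 3019   i=1: 2363   i=2: 3436   i=3: 1159
  i=4: 925   i=5: 2680   i=6: 2982   i=7: 717
  i=8: 393   i=9: 2823     …   i=15: 1625
  i=16: 1277
Match at i=16, j=4: x = 16·63 + 4 = 1012.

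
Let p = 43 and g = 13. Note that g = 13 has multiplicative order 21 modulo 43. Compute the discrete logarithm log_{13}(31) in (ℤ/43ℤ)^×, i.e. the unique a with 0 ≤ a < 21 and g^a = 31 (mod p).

Successive powers of 13 modulo 43:
  13^0=1  13^1=13  13^2=40  13^3=4  13^4=9  13^5=31
So 13^5 ≡ 31 (mod 43), giving a = 5.

5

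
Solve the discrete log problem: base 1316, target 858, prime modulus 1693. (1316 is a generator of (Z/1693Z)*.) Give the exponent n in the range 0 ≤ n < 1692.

816

Baby-step giant-step with m = ceil(sqrt(1692)) = 42.
Baby table (1316^j mod 1693 for j=0..41):
  0:1  1:1316  2:1610  3:817  4:117  5:1602  6:447  7:781
  8:145  9:1204  10:1509  11:1648  12:35  13:349  14:481  15:1507
  16:709  17:201  18:408  19:247  20:1689  21:1508  22:332  23:118
  24:1225  25:364  26:1598  27:262  28:1113  29:263  30:736  31:180
  32:1553  33:297  34:1462  35:744  36:550  37:889  38:61  39:705
  40:16  41:740
Giant step factor: 1316^(-42) ≡ 1475 (mod 1693).
Scan 858·1475^i mod 1693 for i = 0, 1, …:
  i=0: 858   i=1: 879   i=2: 1380   i=3: 514
  i=4: 1379   i=5: 732   i=6: 1259   i=7: 1497
  i=8: 403   i=9: 182     …   i=18: 1629
  i=19: 408
Match at i=19, j=18: n = 19·42 + 18 = 816.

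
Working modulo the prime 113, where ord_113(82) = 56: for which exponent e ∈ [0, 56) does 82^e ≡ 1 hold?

0

Successive powers of 82 modulo 113:
  82^0=1
So 82^0 ≡ 1 (mod 113), giving e = 0.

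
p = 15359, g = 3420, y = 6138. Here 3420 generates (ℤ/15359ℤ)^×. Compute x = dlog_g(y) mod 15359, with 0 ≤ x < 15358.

2144

Baby-step giant-step with m = ceil(sqrt(15358)) = 124.
Baby table (3420^j mod 15359 for j=0..123):
  0:1  1:3420  2:8201  3:1886  4:14699  5:573  6:9067  7:14678
  8:5548  9:5795  10:5790  11:4049  12:9121  13:15050  14:2991  15:126
  16:868  17:4273  18:7251  19:8994  20:10762  21:5876  22:6348  23:7893
  24:8297  25:7667  26:3327  27:12680  28:7143  29:8250  30:517  31:1855
  32:833  33:7445  34:12037  35:4420  36:3144  37:1180  38:11542  39:1010
  40:13784  41:4509  42:344  43:9196  44:10447  45:3706  46:3345  47:12804
  48:1171  49:11480  50:3996  51:12169  52:10449  53:10546  54:4388  55:1217
  56:15210  57:12626  58:6771  59:10807  60:6186  61:6777  62:609  63:9315
  64:2734  65:12008  66:12753  67:11059  68:7922  69:15323  70:15111  71:11944
  72:8899  73:8401  74:10090  75:11486  76:9157  77:15298  78:6406  79:6586
  80:7826  81:9542  82:11124  83:15196  84:10823  85:14829  86:15121  87:67
  88:14114  89:11902  90:3490  91:1857  92:7673  93:8488  94:450  95:3100
  96:4290  97:3955  98:10180  99:12106  100:10015  101:730  102:8442  103:12079
  104:9829  105:9688  106:3597  107:14540  108:9717  109:10623  110:6625  111:2975
  112:6842  113:7883  114:4815  115:2452  116:15185  117:3921  118:1413  119:9734
  120:7327  121:7811  122:4319  123:10981
Giant step factor: 3420^(-124) ≡ 8144 (mod 15359).
Scan 6138·8144^i mod 15359 for i = 0, 1, …:
  i=0: 6138   i=1: 9686   i=2: 14319   i=3: 8408
  i=4: 4330   i=5: 14615   i=6: 7669   i=7: 6642
  i=8: 13409   i=9: 406     …   i=16: 9943
  i=17: 3144
Match at i=17, j=36: x = 17·124 + 36 = 2144.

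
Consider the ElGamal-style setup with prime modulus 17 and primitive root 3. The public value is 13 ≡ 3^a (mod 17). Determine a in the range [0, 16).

4

Successive powers of 3 modulo 17:
  3^0=1  3^1=3  3^2=9  3^3=10  3^4=13
So 3^4 ≡ 13 (mod 17), giving a = 4.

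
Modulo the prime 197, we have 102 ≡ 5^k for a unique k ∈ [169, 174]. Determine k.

169

Compute 5^169 mod 197 = 102, then multiply by 5 repeatedly:
  5^169=102
Found 102 at exponent 169.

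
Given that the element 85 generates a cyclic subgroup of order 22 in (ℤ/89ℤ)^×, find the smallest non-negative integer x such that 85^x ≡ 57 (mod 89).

Successive powers of 85 modulo 89:
  85^0=1  85^1=85  85^2=16  85^3=25  85^4=78  85^5=44
  85^6=2  85^7=81  85^8=32  85^9=50  85^10=67  85^11=88
  85^12=4  85^13=73  85^14=64  85^15=11  85^16=45  85^17=87
  85^18=8  85^19=57
So 85^19 ≡ 57 (mod 89), giving x = 19.

19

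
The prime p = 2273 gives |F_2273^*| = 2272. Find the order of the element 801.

The order of 801 must divide p − 1 = 2272 = 2^5 · 71.
Divisors: 1, 2, 4, 8, 16, 32, 71, 142, 284, 568, 1136, 2272.
Check each in increasing order: 801^1 ≡ 801;  801^2 ≡ 615;  801^4 ≡ 907;  801^8 ≡ 2096;  801^16 ≡ 1780;  801^32 ≡ 2111;  801^71 ≡ 1173;  801^142 ≡ 764;  801^284 ≡ 1808;  801^568 ≡ 290;  801^1136 ≡ 2272;  801^2272 ≡ 1.
Smallest exponent giving 1 is 2272.

2272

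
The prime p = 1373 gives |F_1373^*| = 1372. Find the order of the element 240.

The order of 240 must divide p − 1 = 1372 = 2^2 · 7^3.
Divisors: 1, 2, 4, 7, 14, 28, 49, 98, 196, 343, 686, 1372.
Check each in increasing order: 240^1 ≡ 240;  240^2 ≡ 1307;  240^4 ≡ 237;  240^7 ≡ 1075;  240^14 ≡ 932;  240^28 ≡ 888;  240^49 ≡ 1049;  240^98 ≡ 628;  240^196 ≡ 333;  240^343 ≡ 1.
Smallest exponent giving 1 is 343.

343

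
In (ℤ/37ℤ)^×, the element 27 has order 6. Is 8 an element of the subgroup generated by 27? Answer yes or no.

8 ∈ ⟨27⟩ iff 8^6 ≡ 1 (mod 37), since |⟨27⟩| = 6.
8^6 mod 37 = 36.
Since 36 ≠ 1, 8 does not lie in the subgroup.

no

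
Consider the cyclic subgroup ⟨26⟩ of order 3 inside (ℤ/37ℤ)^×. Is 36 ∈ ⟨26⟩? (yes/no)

no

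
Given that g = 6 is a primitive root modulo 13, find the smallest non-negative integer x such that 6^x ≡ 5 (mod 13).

9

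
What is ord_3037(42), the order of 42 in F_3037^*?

The order of 42 must divide p − 1 = 3036 = 2^2 · 3 · 11 · 23.
Divisors: 1, 2, 3, 4, 6, 11, 12, 22, 23, 33, 44, 46, 66, 69, 92, 132, 138, 253, 276, 506, 759, 1012, 1518, 3036.
Check each in increasing order: 42^1 ≡ 42;  42^2 ≡ 1764;  42^3 ≡ 1200;  42^4 ≡ 1808;  42^6 ≡ 462;  42^11 ≡ 2045;  42^12 ≡ 854;  42^22 ≡ 76;  42^23 ≡ 155;  42^33 ≡ 533;  42^44 ≡ 2739;  42^46 ≡ 2766;  42^66 ≡ 1648;  42^69 ≡ 513;  42^92 ≡ 553;  42^132 ≡ 826;  42^138 ≡ 1987;  42^253 ≡ 745;  42^276 ≡ 69;  42^506 ≡ 2291;  42^759 ≡ 1.
Smallest exponent giving 1 is 759.

759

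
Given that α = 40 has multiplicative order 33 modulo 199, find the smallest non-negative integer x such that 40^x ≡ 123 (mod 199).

16

Successive powers of 40 modulo 199:
  40^0=1  40^1=40  40^2=8  40^3=121  40^4=64  40^5=172
  40^6=114  40^7=182  40^8=116  40^9=63  40^10=132  40^11=106
  40^12=61  40^13=52  40^14=90  40^15=18  40^16=123
So 40^16 ≡ 123 (mod 199), giving x = 16.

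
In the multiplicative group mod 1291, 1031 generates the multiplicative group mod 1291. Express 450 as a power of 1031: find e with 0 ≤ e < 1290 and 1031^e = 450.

587

Baby-step giant-step with m = ceil(sqrt(1290)) = 36.
Baby table (1031^j mod 1291 for j=0..35):
  0:1  1:1031  2:468  3:965  4:845  5:1061  6:414  7:804
  8:102  9:591  10:1260  11:314  12:984  13:1069  14:916  15:675
  16:76  17:896  18:711  19:1044  20:961  21:594  22:480  23:427
  24:6  25:1022  26:226  27:626  28:1197  29:1202  30:1193  31:951
  32:612  33:964  34:1105  35:593
Giant step factor: 1031^(-36) ≡ 888 (mod 1291).
Scan 450·888^i mod 1291 for i = 0, 1, …:
  i=0: 450   i=1: 681   i=2: 540   i=3: 559
  i=4: 648   i=5: 929   i=6: 3   i=7: 82
  i=8: 520   i=9: 873     …   i=15: 1271
  i=16: 314
Match at i=16, j=11: e = 16·36 + 11 = 587.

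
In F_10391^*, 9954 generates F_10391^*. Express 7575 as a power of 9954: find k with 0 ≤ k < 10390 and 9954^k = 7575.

Baby-step giant-step with m = ceil(sqrt(10390)) = 102.
Baby table (9954^j mod 10391 for j=0..101):
  0:1  1:9954  2:3931  3:7059  4:1344  5:4959  6:4636  7:313
  8:8693  9:4265  10:6575  11:5032  12:3908  13:6719  14:4450  15:8858
  16:4897  17:557  18:5975  19:7457  20:4065  21:456  22:8548  23:5284
  24:8085  25:10186  26:6457  27:4643  28:7645  29:5037  30:1723  31:5592
  32:8572  33:5187  34:8910  35:2955  36:7540  37:9358  38:4608  39:2158
  40:2535  41:4042  42:116  43:1263  44:9183  45:8346  46:39  47:3739
  48:7835  49:5135  50:461  51:6363  52:4157  53:1816  54:6515  55:79
  56:7041  57:9210  58:6938  59:2266  60:7294  61:2559  62:3945  63:941
  64:4423  65:10266  66:2670  67:7393  68:860  69:8647  70:3585  71:2396
  72:2439  73:4430  74:7207  75:9405  76:4851  77:10268  78:1796  79:4864
  80:4587  81:944  82:3112  83:1277  84:3065  85:1034  86:5346  87:1773
  88:4524  89:7693  90:4843  91:3373  92:1521  93:347  94:4226  95:2836
  96:7588  97:9164  98:6258  99:8478  100:4701  101:3081
Giant step factor: 9954^(-102) ≡ 1683 (mod 10391).
Scan 7575·1683^i mod 10391 for i = 0, 1, …:
  i=0: 7575   i=1: 9359   i=2: 8832   i=3: 5126
  i=4: 2528   i=5: 4705   i=6: 573   i=7: 8387
  i=8: 4343   i=9: 4396     …   i=89: 9591
  i=90: 4430
Match at i=90, j=73: k = 90·102 + 73 = 9253.

9253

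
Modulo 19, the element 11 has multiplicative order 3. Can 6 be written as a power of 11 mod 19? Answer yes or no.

6 ∈ ⟨11⟩ iff 6^3 ≡ 1 (mod 19), since |⟨11⟩| = 3.
6^3 mod 19 = 7.
Since 7 ≠ 1, 6 does not lie in the subgroup.

no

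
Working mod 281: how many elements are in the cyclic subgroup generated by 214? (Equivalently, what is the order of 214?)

The order of 214 must divide p − 1 = 280 = 2^3 · 5 · 7.
Divisors: 1, 2, 4, 5, 7, 8, 10, 14, 20, 28, 35, 40, 56, 70, 140, 280.
Check each in increasing order: 214^1 ≡ 214;  214^2 ≡ 274;  214^4 ≡ 49;  214^5 ≡ 89;  214^7 ≡ 220;  214^8 ≡ 153;  214^10 ≡ 53;  214^14 ≡ 68;  214^20 ≡ 280;  214^28 ≡ 128;  214^35 ≡ 60;  214^40 ≡ 1.
Smallest exponent giving 1 is 40.

40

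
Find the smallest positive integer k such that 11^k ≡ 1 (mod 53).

The order of 11 must divide p − 1 = 52 = 2^2 · 13.
Divisors: 1, 2, 4, 13, 26, 52.
Check each in increasing order: 11^1 ≡ 11;  11^2 ≡ 15;  11^4 ≡ 13;  11^13 ≡ 52;  11^26 ≡ 1.
Smallest exponent giving 1 is 26.

26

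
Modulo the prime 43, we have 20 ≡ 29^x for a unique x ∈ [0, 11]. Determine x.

Compute 29^0 mod 43 = 1, then multiply by 29 repeatedly:
  29^0=1  29^1=29  29^2=24  29^3=8  29^4=17
  29^5=20
Found 20 at exponent 5.

5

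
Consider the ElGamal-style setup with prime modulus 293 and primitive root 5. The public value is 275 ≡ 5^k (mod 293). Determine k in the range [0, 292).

109

Baby-step giant-step with m = ceil(sqrt(292)) = 18.
Baby table (5^j mod 293 for j=0..17):
  0:1  1:5  2:25  3:125  4:39  5:195  6:96  7:187
  8:56  9:280  10:228  11:261  12:133  13:79  14:102  15:217
  16:206  17:151
Giant step factor: 5^(-18) ≡ 267 (mod 293).
Scan 275·267^i mod 293 for i = 0, 1, …:
  i=0: 275   i=1: 175   i=2: 138   i=3: 221
  i=4: 114   i=5: 259   i=6: 5
Match at i=6, j=1: k = 6·18 + 1 = 109.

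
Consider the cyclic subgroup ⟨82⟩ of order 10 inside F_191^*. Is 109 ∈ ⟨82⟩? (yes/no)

109 ∈ ⟨82⟩ iff 109^10 ≡ 1 (mod 191), since |⟨82⟩| = 10.
109^10 mod 191 = 1.
Since 1 = 1, 109 lies in the subgroup.

yes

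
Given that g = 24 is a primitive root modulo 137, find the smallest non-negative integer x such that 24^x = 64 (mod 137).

Baby-step giant-step with m = ceil(sqrt(136)) = 12.
Baby table (24^j mod 137 for j=0..11):
  0:1  1:24  2:28  3:124  4:99  5:47  6:32  7:83
  8:74  9:132  10:17  11:134
Giant step factor: 24^(-12) ≡ 78 (mod 137).
Scan 64·78^i mod 137 for i = 0, 1, …:
  i=0: 64   i=1: 60   i=2: 22   i=3: 72
  i=4: 136   i=5: 59   i=6: 81   i=7: 16
  i=8: 15   i=9: 74
Match at i=9, j=8: x = 9·12 + 8 = 116.

116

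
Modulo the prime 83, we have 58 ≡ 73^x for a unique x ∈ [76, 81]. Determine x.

Compute 73^76 mod 83 = 26, then multiply by 73 repeatedly:
  73^76=26  73^77=72  73^78=27  73^79=62  73^80=44
  73^81=58
Found 58 at exponent 81.

81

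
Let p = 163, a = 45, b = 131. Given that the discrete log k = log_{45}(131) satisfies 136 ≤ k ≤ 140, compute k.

140

Compute 45^136 mod 163 = 47, then multiply by 45 repeatedly:
  45^136=47  45^137=159  45^138=146  45^139=50  45^140=131
Found 131 at exponent 140.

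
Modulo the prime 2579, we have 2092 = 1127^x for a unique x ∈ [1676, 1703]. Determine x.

1698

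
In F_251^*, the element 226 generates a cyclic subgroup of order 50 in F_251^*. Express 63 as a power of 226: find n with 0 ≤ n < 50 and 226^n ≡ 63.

Successive powers of 226 modulo 251:
  226^0=1  226^1=226  226^2=123  226^3=188  226^4=69  226^5=32
  226^6=204  226^7=171  226^8=243  226^9=200  226^10=20  226^11=2
  226^12=201  226^13=246  226^14=125  226^15=138  226^16=64  226^17=157
  226^18=91  226^19=235  226^20=149  226^21=40  226^22=4  226^23=151
  226^24=241  226^25=250  226^26=25  226^27=128  226^28=63
So 226^28 ≡ 63 (mod 251), giving n = 28.

28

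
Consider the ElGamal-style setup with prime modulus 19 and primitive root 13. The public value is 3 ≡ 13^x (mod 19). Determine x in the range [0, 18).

17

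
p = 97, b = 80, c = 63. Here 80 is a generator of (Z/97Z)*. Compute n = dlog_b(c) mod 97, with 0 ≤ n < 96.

51

Baby-step giant-step with m = ceil(sqrt(96)) = 10.
Baby table (80^j mod 97 for j=0..9):
  0:1  1:80  2:95  3:34  4:4  5:29  6:89  7:39
  8:16  9:19
Giant step factor: 80^(-10) ≡ 3 (mod 97).
Scan 63·3^i mod 97 for i = 0, 1, …:
  i=0: 63   i=1: 92   i=2: 82   i=3: 52
  i=4: 59   i=5: 80
Match at i=5, j=1: n = 5·10 + 1 = 51.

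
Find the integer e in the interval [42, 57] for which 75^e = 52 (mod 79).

Compute 75^42 mod 79 = 64, then multiply by 75 repeatedly:
  75^42=64  75^43=60  75^44=76  75^45=12  75^46=31
  75^47=34  75^48=22  75^49=70  75^50=36  75^51=14
  75^52=23  75^53=66  75^54=52
Found 52 at exponent 54.

54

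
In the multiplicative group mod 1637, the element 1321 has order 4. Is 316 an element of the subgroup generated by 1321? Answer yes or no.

⟨1321⟩ has order 4; its elements mod 1637 are {1, 316, 1321, 1636}.
316 is in this set.

yes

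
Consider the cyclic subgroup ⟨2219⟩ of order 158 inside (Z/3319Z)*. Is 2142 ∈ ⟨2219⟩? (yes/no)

yes

2142 ∈ ⟨2219⟩ iff 2142^158 ≡ 1 (mod 3319), since |⟨2219⟩| = 158.
2142^158 mod 3319 = 1.
Since 1 = 1, 2142 lies in the subgroup.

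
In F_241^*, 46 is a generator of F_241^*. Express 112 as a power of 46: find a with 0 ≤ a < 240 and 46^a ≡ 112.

143

Baby-step giant-step with m = ceil(sqrt(240)) = 16.
Baby table (46^j mod 241 for j=0..15):
  0:1  1:46  2:188  3:213  4:158  5:38  6:61  7:155
  8:141  9:220  10:239  11:149  12:106  13:56  14:166  15:165
Giant step factor: 46^(-16) ≡ 160 (mod 241).
Scan 112·160^i mod 241 for i = 0, 1, …:
  i=0: 112   i=1: 86   i=2: 23   i=3: 65
  i=4: 37   i=5: 136   i=6: 70   i=7: 114
  i=8: 165
Match at i=8, j=15: a = 8·16 + 15 = 143.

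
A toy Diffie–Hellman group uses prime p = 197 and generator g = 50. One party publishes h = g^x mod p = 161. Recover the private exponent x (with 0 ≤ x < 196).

42

Baby-step giant-step with m = ceil(sqrt(196)) = 14.
Baby table (50^j mod 197 for j=0..13):
  0:1  1:50  2:136  3:102  4:175  5:82  6:160  7:120
  8:90  9:166  10:26  11:118  12:187  13:91
Giant step factor: 50^(-14) ≡ 83 (mod 197).
Scan 161·83^i mod 197 for i = 0, 1, …:
  i=0: 161   i=1: 164   i=2: 19   i=3: 1
Match at i=3, j=0: x = 3·14 + 0 = 42.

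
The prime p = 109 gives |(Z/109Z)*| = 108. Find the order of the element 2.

36

The order of 2 must divide p − 1 = 108 = 2^2 · 3^3.
Divisors: 1, 2, 3, 4, 6, 9, 12, 18, 27, 36, 54, 108.
Check each in increasing order: 2^1 ≡ 2;  2^2 ≡ 4;  2^3 ≡ 8;  2^4 ≡ 16;  2^6 ≡ 64;  2^9 ≡ 76;  2^12 ≡ 63;  2^18 ≡ 108;  2^27 ≡ 33;  2^36 ≡ 1.
Smallest exponent giving 1 is 36.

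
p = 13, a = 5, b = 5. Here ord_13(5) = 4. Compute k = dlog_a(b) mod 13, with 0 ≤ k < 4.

1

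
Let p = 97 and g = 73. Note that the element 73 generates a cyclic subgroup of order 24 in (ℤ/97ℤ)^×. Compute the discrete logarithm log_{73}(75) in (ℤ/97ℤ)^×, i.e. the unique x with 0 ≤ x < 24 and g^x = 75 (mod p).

6

Successive powers of 73 modulo 97:
  73^0=1  73^1=73  73^2=91  73^3=47  73^4=36  73^5=9
  73^6=75
So 73^6 ≡ 75 (mod 97), giving x = 6.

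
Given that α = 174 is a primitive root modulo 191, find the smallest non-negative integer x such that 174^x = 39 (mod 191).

76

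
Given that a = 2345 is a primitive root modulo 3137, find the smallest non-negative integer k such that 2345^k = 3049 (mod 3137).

2667

Baby-step giant-step with m = ceil(sqrt(3136)) = 56.
Baby table (2345^j mod 3137 for j=0..55):
  0:1  1:2345  2:3001  3:1054  4:2811  5:958  6:418  7:1466
  8:2755  9:1392  10:1760  11:2045  12:2189  13:1073  14:311  15:1511
  16:1622  17:1546  18:2135  19:3060  20:1381  21:1061  22:404  23:6
  24:1522  25:2321  26:50  27:1181  28:2611  29:2508  30:2522  31:845
  32:2078  33:1149  34:2859  35:586  36:164  37:1866  38:2792  39:321
  40:3002  41:262  42:2675  43:2012  44:92  45:2424  46:36  47:2858
  48:1378  49:300  50:812  51:3118  52:2500  53:2584  54:1933  55:3057
Giant step factor: 2345^(-56) ≡ 339 (mod 3137).
Scan 3049·339^i mod 3137 for i = 0, 1, …:
  i=0: 3049   i=1: 1538   i=2: 640   i=3: 507
  i=4: 2475   i=5: 1446   i=6: 822   i=7: 2602
  i=8: 581   i=9: 2465     …   i=46: 2565
  i=47: 586
Match at i=47, j=35: k = 47·56 + 35 = 2667.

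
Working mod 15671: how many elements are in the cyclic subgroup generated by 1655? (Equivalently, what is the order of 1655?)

15670

The order of 1655 must divide p − 1 = 15670 = 2 · 5 · 1567.
Divisors: 1, 2, 5, 10, 1567, 3134, 7835, 15670.
Check each in increasing order: 1655^1 ≡ 1655;  1655^2 ≡ 12271;  1655^5 ≡ 689;  1655^10 ≡ 4591;  1655^1567 ≡ 11134;  1655^3134 ≡ 8346;  1655^7835 ≡ 15670;  1655^15670 ≡ 1.
Smallest exponent giving 1 is 15670.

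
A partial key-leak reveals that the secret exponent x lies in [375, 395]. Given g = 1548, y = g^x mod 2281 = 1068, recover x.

395

Compute 1548^375 mod 2281 = 1170, then multiply by 1548 repeatedly:
  1548^375=1170  1548^376=46  1548^377=497  1548^378=659  1548^379=525
  1548^380=664  1548^381=1422  1548^382=91  1548^383=1727  1548^384=64
  1548^385=989  1548^386=421  1548^387=1623  1548^388=1023  1548^389=590
  1548^390=920  1548^391=816  1548^392=1775  1548^393=1376  1548^394=1875
  1548^395=1068
Found 1068 at exponent 395.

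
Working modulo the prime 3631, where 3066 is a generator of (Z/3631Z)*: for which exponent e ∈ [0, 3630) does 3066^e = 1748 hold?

1052

Baby-step giant-step with m = ceil(sqrt(3630)) = 61.
Baby table (3066^j mod 3631 for j=0..60):
  0:1  1:3066  2:3328  3:538  4:1034  5:381  6:2595  7:749
  8:1642  9:1806  10:3552  11:1063  12:2151  13:1070  14:1827  15:2580
  16:1962  17:2556  18:998  19:2566  20:2610  21:3167  22:728  23:2614
  24:907  25:3147  26:1135  27:1412  28:1040  29:622  30:777  31:346
  32:584  33:461  34:967  35:1926  36:1110  37:1013  38:1353  39:1696
  40:344  41:1714  42:1067  43:3522  44:3489  45:348  46:3085  47:3486
  48:2043  49:363  50:1872  51:2572  52:2851  53:1349  54:325  55:1556
  56:3193  57:562  58:1998  59:371  60:983
Giant step factor: 3066^(-61) ≡ 3263 (mod 3631).
Scan 1748·3263^i mod 3631 for i = 0, 1, …:
  i=0: 1748   i=1: 3054   i=2: 1738   i=3: 3103
  i=4: 1861   i=5: 1411   i=6: 3616   i=7: 1889
  i=8: 2000   i=9: 1093     …   i=16: 585
  i=17: 2580
Match at i=17, j=15: e = 17·61 + 15 = 1052.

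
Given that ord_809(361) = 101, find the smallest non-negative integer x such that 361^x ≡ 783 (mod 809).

Baby-step giant-step with m = ceil(sqrt(101)) = 11.
Baby table (361^j mod 809 for j=0..10):
  0:1  1:361  2:72  3:104  4:330  5:207  6:299  7:342
  8:494  9:354  10:781
Giant step factor: 361^(-11) ≡ 180 (mod 809).
Scan 783·180^i mod 809 for i = 0, 1, …:
  i=0: 783   i=1: 174   i=2: 578   i=3: 488
  i=4: 468   i=5: 104
Match at i=5, j=3: x = 5·11 + 3 = 58.

58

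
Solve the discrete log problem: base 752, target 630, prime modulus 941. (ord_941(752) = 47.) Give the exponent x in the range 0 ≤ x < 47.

8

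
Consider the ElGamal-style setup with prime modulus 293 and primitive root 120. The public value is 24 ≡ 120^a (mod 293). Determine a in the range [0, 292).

68

Baby-step giant-step with m = ceil(sqrt(292)) = 18.
Baby table (120^j mod 293 for j=0..17):
  0:1  1:120  2:43  3:179  4:91  5:79  6:104  7:174
  8:77  9:157  10:88  11:12  12:268  13:223  14:97  15:213
  16:69  17:76
Giant step factor: 120^(-18) ≡ 198 (mod 293).
Scan 24·198^i mod 293 for i = 0, 1, …:
  i=0: 24   i=1: 64   i=2: 73   i=3: 97
Match at i=3, j=14: a = 3·18 + 14 = 68.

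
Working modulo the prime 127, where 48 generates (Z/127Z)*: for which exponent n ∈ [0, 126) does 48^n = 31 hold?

100

Baby-step giant-step with m = ceil(sqrt(126)) = 12.
Baby table (48^j mod 127 for j=0..11):
  0:1  1:48  2:18  3:102  4:70  5:58  6:117  7:28
  8:74  9:123  10:62  11:55
Giant step factor: 48^(-12) ≡ 47 (mod 127).
Scan 31·47^i mod 127 for i = 0, 1, …:
  i=0: 31   i=1: 60   i=2: 26   i=3: 79
  i=4: 30   i=5: 13   i=6: 103   i=7: 15
  i=8: 70
Match at i=8, j=4: n = 8·12 + 4 = 100.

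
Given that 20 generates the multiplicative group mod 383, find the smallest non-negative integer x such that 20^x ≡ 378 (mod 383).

120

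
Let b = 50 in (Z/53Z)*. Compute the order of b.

52

The order of 50 must divide p − 1 = 52 = 2^2 · 13.
Divisors: 1, 2, 4, 13, 26, 52.
Check each in increasing order: 50^1 ≡ 50;  50^2 ≡ 9;  50^4 ≡ 28;  50^13 ≡ 23;  50^26 ≡ 52;  50^52 ≡ 1.
Smallest exponent giving 1 is 52.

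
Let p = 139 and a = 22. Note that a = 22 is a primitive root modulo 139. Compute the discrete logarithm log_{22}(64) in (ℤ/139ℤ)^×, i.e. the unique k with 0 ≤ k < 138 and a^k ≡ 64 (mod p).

18

Successive powers of 22 modulo 139:
  22^0=1  22^1=22  22^2=67  22^3=84  22^4=41  22^5=68
  22^6=106  22^7=108  22^8=13  22^9=8  22^10=37  22^11=119
  22^12=116  22^13=50  22^14=127  22^15=14  22^16=30  22^17=104
  22^18=64
So 22^18 ≡ 64 (mod 139), giving k = 18.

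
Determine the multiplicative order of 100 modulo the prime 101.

The order of 100 must divide p − 1 = 100 = 2^2 · 5^2.
Divisors: 1, 2, 4, 5, 10, 20, 25, 50, 100.
Check each in increasing order: 100^1 ≡ 100;  100^2 ≡ 1.
Smallest exponent giving 1 is 2.

2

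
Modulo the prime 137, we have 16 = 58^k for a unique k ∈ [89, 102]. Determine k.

96

Compute 58^89 mod 137 = 54, then multiply by 58 repeatedly:
  58^89=54  58^90=118  58^91=131  58^92=63  58^93=92
  58^94=130  58^95=5  58^96=16
Found 16 at exponent 96.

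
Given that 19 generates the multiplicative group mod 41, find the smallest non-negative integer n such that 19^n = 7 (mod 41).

31

Successive powers of 19 modulo 41:
  19^0=1  19^1=19  19^2=33  19^3=12  19^4=23  19^5=27
  19^6=21  19^7=30  19^8=37  19^9=6  19^10=32  19^11=34
  19^12=31  19^13=15  19^14=39  19^15=3  19^16=16  19^17=17
  19^18=36  19^19=28  19^20=40  19^21=22  19^22=8  19^23=29
  19^24=18  19^25=14  19^26=20  19^27=11  19^28=4  19^29=35
  19^30=9  19^31=7
So 19^31 ≡ 7 (mod 41), giving n = 31.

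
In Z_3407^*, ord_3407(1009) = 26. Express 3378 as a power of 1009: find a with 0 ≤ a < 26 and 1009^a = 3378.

Successive powers of 1009 modulo 3407:
  1009^0=1  1009^1=1009  1009^2=2795  1009^3=2566  1009^4=3181  1009^5=235
  1009^6=2032  1009^7=2681  1009^8=3378
So 1009^8 ≡ 3378 (mod 3407), giving a = 8.

8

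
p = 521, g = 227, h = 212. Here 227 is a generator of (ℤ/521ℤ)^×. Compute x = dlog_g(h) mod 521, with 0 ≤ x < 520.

Baby-step giant-step with m = ceil(sqrt(520)) = 23.
Baby table (227^j mod 521 for j=0..22):
  0:1  1:227  2:471  3:112  4:416  5:131  6:40  7:223
  8:84  9:312  10:489  11:30  12:37  13:63  14:234  15:497
  16:283  17:158  18:438  19:436  20:503  21:82  22:379
Giant step factor: 227^(-23) ≡ 23 (mod 521).
Scan 212·23^i mod 521 for i = 0, 1, …:
  i=0: 212   i=1: 187   i=2: 133   i=3: 454
  i=4: 22   i=5: 506   i=6: 176   i=7: 401
  i=8: 366   i=9: 82
Match at i=9, j=21: x = 9·23 + 21 = 228.

228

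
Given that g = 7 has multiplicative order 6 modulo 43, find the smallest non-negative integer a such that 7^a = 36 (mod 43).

Successive powers of 7 modulo 43:
  7^0=1  7^1=7  7^2=6  7^3=42  7^4=36
So 7^4 ≡ 36 (mod 43), giving a = 4.

4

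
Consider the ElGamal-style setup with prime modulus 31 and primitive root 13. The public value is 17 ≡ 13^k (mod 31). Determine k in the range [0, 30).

17

Successive powers of 13 modulo 31:
  13^0=1  13^1=13  13^2=14  13^3=27  13^4=10  13^5=6
  13^6=16  13^7=22  13^8=7  13^9=29  13^10=5  13^11=3
  13^12=8  13^13=11  13^14=19  13^15=30  13^16=18  13^17=17
So 13^17 ≡ 17 (mod 31), giving k = 17.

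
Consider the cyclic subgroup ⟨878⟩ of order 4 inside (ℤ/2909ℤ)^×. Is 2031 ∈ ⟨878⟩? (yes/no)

yes

⟨878⟩ has order 4; its elements mod 2909 are {1, 878, 2031, 2908}.
2031 is in this set.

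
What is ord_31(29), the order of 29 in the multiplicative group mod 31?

10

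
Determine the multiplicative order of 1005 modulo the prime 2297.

287

The order of 1005 must divide p − 1 = 2296 = 2^3 · 7 · 41.
Divisors: 1, 2, 4, 7, 8, 14, 28, 41, 56, 82, 164, 287, 328, 574, 1148, 2296.
Check each in increasing order: 1005^1 ≡ 1005;  1005^2 ≡ 1642;  1005^4 ≡ 1783;  1005^7 ≡ 656;  1005^8 ≡ 41;  1005^14 ≡ 797;  1005^28 ≡ 1237;  1005^41 ≡ 725;  1005^56 ≡ 367;  1005^82 ≡ 1909;  1005^164 ≡ 1239;  1005^287 ≡ 1.
Smallest exponent giving 1 is 287.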